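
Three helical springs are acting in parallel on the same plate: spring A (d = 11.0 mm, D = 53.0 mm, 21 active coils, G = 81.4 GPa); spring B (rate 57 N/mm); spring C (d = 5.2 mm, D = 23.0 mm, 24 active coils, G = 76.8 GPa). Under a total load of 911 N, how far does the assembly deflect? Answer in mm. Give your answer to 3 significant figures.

k_A = Gd⁴/(8D³N_a) = (81.4×10³)(11.0⁴)/(8·53.0³·21) = 47.649 N/mm
k_C = Gd⁴/(8D³N_a) = (76.8×10³)(5.2⁴)/(8·23.0³·24) = 24.038 N/mm
Parallel: k_eq = 47.649 + 57 + 24.038 = 128.69 N/mm
δ = F/k_eq = 911/128.69 = 7.0792 mm

7.08 mm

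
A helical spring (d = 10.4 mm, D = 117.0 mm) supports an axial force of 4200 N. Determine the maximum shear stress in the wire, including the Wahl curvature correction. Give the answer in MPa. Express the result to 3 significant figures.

Spring index C = D/d = 117.0/10.4 = 11.2500
K_W = (4C−1)/(4C−4) + 0.615/C = 44.000/41.000 + 0.0547 = 1.1278
τ₀ = 8FD/(πd³) = 8·4200·117.0/(π·10.4³) = 3.9312e+06/3533.9 = 1112.4 MPa
τ_max = K·τ₀ = 1.1278 × 1112.4 = 1254.6 MPa

1250 MPa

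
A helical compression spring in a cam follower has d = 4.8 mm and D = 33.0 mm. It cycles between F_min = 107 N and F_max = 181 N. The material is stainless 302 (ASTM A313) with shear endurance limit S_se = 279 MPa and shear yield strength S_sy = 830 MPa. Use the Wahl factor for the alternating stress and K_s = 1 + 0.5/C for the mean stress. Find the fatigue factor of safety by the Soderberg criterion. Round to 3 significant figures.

3.79

C = D/d = 33.0/4.8 = 6.8750; K_W = (4C−1)/(4C−4)+0.615/C = 1.2171; K_s = 1+0.5/C = 1.0727
F_a = (F_max−F_min)/2 = 37 N; F_m = (F_max+F_min)/2 = 144 N
τ_a = K_W·8F_aD/(πd³) = 1.2171 × 28.115 = 34.219 MPa
τ_m = K_s·8F_mD/(πd³) = 1.0727 × 109.42 = 117.38 MPa
Soderberg: 1/n_f = τ_a/S_se + τ_m/S_sy = 34.219/279 + 117.38/830 = 0.12265 + 0.14142 = 0.26407
n_f = 1/0.26407 = 3.787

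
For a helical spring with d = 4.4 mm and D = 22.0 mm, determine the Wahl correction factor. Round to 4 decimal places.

1.3105

C = D/d = 22.0/4.4 = 5.0000
K_W = (4C−1)/(4C−4) + 0.615/C = 19.000/16.000 + 0.1230 = 1.3105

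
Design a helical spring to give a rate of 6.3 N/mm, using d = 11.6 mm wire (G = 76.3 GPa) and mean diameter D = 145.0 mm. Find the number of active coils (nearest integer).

N_a = Gd⁴/(8D³k) = (76.3×10³ × 11.6⁴)/(8 × 145.0³ × 6.3)
    = 1.38152e+09 / 1.53651e+08 = 8.991 → 9 coils

9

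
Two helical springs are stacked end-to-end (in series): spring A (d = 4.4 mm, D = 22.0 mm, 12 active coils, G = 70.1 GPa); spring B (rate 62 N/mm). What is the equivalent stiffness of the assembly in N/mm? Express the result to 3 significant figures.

k_A = Gd⁴/(8D³N_a) = (70.1×10³)(4.4⁴)/(8·22.0³·12) = 25.703 N/mm
Series: 1/k_eq = 1/25.703 + 1/62 = 0.055034; k_eq = 18.17 N/mm

18.2 N/mm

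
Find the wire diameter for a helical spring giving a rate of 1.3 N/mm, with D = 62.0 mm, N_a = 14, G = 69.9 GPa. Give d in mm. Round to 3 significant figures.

d = (8D³N_a·k / G)^(1/4) = (8·62.0³·14·1.3 / (69.9×10³))^0.25
  = (496.43)^0.25 = 4.7202 mm

4.72 mm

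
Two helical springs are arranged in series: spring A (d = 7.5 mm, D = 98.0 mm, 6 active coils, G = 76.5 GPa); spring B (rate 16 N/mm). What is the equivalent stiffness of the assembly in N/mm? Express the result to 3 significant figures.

4.01 N/mm

k_A = Gd⁴/(8D³N_a) = (76.5×10³)(7.5⁴)/(8·98.0³·6) = 5.3578 N/mm
Series: 1/k_eq = 1/5.3578 + 1/16 = 0.24914; k_eq = 4.0138 N/mm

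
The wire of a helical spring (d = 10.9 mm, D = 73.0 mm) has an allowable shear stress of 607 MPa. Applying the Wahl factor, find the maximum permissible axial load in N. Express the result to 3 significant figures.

C = D/d = 73.0/10.9 = 6.6972
K_W = (4C−1)/(4C−4) + 0.615/C = 25.789/22.789 + 0.0918 = 1.2235
τ_max = K·8FD/(πd³) → F_max = τ_allow·πd³/(8DK)
F_max = 607·π·10.9³/(8·73.0·1.2235) = 2.4696e+06/714.51 = 3456.3 N

3460 N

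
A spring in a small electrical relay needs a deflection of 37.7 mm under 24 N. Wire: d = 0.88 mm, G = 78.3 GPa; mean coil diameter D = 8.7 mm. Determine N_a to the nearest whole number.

Required rate k = F/δ = 24/37.7 = 0.6366 N/mm
N_a = Gd⁴/(8D³k) = (78.3×10³ × 0.88⁴)/(8 × 8.7³ × 0.6366)
    = 46956.1 / 3353.65 = 14 → 14 coils

14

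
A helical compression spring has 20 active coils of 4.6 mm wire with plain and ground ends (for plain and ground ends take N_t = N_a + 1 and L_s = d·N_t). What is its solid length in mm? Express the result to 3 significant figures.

plain and ground ends: N_t = N_a + 1 = 20 + 1 = 21
L_s = d·N_t = 4.6 × 21 = 96.6 mm

96.6 mm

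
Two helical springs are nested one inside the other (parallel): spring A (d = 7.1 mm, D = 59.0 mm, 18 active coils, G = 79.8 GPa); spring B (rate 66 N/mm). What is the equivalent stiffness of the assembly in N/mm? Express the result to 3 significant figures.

72.9 N/mm

k_A = Gd⁴/(8D³N_a) = (79.8×10³)(7.1⁴)/(8·59.0³·18) = 6.8567 N/mm
Parallel: k_eq = 6.8567 + 66 = 72.857 N/mm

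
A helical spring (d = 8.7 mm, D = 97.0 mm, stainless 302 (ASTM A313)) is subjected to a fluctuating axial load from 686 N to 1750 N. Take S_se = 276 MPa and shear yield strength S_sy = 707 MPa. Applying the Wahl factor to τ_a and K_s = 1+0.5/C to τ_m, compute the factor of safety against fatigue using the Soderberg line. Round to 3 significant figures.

0.670

C = D/d = 97.0/8.7 = 11.1494; K_W = (4C−1)/(4C−4)+0.615/C = 1.1291; K_s = 1+0.5/C = 1.0448
F_a = (F_max−F_min)/2 = 532 N; F_m = (F_max+F_min)/2 = 1218 N
τ_a = K_W·8F_aD/(πd³) = 1.1291 × 199.56 = 225.31 MPa
τ_m = K_s·8F_mD/(πd³) = 1.0448 × 456.88 = 477.37 MPa
Soderberg: 1/n_f = τ_a/S_se + τ_m/S_sy = 225.31/276 + 477.37/707 = 0.81634 + 0.67520 = 1.4915
n_f = 1/1.4915 = 0.6704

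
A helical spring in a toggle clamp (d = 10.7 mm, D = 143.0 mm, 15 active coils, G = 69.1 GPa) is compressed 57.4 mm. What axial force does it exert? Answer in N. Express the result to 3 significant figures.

148 N

k = Gd⁴/(8D³N_a) = (69.1×10³)(10.7⁴)/(8·143.0³·15) = 2.5812 N/mm
F = k·δ = 2.5812 × 57.4 = 148.16 N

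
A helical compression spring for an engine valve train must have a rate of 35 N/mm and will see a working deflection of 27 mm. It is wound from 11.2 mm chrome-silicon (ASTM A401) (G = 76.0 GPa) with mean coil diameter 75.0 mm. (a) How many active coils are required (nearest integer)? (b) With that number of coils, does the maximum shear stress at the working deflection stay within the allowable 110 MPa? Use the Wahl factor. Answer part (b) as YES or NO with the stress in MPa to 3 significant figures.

(a) 10 coils; (b) NO, τ_max = 159 MPa

N_a = Gd⁴/(8D³k) = (76.0×10³)(11.2⁴)/(8·75.0³·35) = 10.12 → N_a = 10
Actual rate k = Gd⁴/(8D³·10) = 35.433 N/mm
Working load F = kδ = 35.433·27 = 956.7 N
C = 75.0/11.2 = 6.6964; K_W = (4C−1)/(4C−4)+0.615/C = 1.2235
τ_max = K_W·8FD/(πd³) = 1.2235·130.05 = 159.12 MPa
τ_max > 110 MPa → exceeds allowable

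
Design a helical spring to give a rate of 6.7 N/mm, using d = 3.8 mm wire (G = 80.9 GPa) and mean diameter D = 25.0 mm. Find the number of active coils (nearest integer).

N_a = Gd⁴/(8D³k) = (80.9×10³ × 3.8⁴)/(8 × 25.0³ × 6.7)
    = 1.68688e+07 / 837500 = 20.14 → 20 coils

20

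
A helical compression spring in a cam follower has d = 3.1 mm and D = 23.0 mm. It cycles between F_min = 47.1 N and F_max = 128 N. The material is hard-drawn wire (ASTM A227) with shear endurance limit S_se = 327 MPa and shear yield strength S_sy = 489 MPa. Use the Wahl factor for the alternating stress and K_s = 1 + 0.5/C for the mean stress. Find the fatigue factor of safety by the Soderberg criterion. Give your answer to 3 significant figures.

C = D/d = 23.0/3.1 = 7.4194; K_W = (4C−1)/(4C−4)+0.615/C = 1.1997; K_s = 1+0.5/C = 1.0674
F_a = (F_max−F_min)/2 = 40.45 N; F_m = (F_max+F_min)/2 = 87.55 N
τ_a = K_W·8F_aD/(πd³) = 1.1997 × 79.525 = 95.408 MPa
τ_m = K_s·8F_mD/(πd³) = 1.0674 × 172.12 = 183.72 MPa
Soderberg: 1/n_f = τ_a/S_se + τ_m/S_sy = 95.408/327 + 183.72/489 = 0.29177 + 0.37571 = 0.66748
n_f = 1/0.66748 = 1.498

1.50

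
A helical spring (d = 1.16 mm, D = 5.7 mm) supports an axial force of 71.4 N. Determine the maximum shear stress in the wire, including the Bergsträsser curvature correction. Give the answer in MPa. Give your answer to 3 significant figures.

Spring index C = D/d = 5.7/1.16 = 4.9138
K_B = (4C+2)/(4C−3) = 21.655/16.655 = 1.3002
τ₀ = 8FD/(πd³) = 8·71.4·5.7/(π·1.16³) = 3255.84/4.9037 = 663.96 MPa
τ_max = K·τ₀ = 1.3002 × 663.96 = 863.28 MPa

863 MPa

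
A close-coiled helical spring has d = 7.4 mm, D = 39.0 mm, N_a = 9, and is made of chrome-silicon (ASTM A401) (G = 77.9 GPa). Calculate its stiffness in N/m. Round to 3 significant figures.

54700 N/m

k = Gd⁴/(8D³N_a) = (77.9×10³ × 7.4⁴) / (8 × 39.0³ × 9)
  = 2.33595e+08 / 4.27097e+06 = 54.694 N/mm = 54694 N/m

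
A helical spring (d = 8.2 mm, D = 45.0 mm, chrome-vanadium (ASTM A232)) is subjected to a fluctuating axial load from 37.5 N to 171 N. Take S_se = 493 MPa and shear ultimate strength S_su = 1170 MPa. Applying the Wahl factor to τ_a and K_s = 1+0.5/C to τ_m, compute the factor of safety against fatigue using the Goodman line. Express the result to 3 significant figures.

17.8

C = D/d = 45.0/8.2 = 5.4878; K_W = (4C−1)/(4C−4)+0.615/C = 1.2792; K_s = 1+0.5/C = 1.0911
F_a = (F_max−F_min)/2 = 66.75 N; F_m = (F_max+F_min)/2 = 104.25 N
τ_a = K_W·8F_aD/(πd³) = 1.2792 × 13.873 = 17.746 MPa
τ_m = K_s·8F_mD/(πd³) = 1.0911 × 21.666 = 23.64 MPa
Goodman: 1/n_f = τ_a/S_se + τ_m/S_su = 17.746/493 + 23.64/1170 = 0.03600 + 0.02021 = 0.056201
n_f = 1/0.056201 = 17.79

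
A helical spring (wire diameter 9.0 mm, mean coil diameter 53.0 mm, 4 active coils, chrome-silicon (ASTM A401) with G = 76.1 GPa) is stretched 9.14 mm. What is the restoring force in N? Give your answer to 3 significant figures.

k = Gd⁴/(8D³N_a) = (76.1×10³)(9.0⁴)/(8·53.0³·4) = 104.8 N/mm
F = k·δ = 104.8 × 9.14 = 957.91 N

958 N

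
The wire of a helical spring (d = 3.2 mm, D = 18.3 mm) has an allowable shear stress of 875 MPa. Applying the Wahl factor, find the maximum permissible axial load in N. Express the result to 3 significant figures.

C = D/d = 18.3/3.2 = 5.7188
K_W = (4C−1)/(4C−4) + 0.615/C = 21.875/18.875 + 0.1075 = 1.2665
τ_max = K·8FD/(πd³) → F_max = τ_allow·πd³/(8DK)
F_max = 875·π·3.2³/(8·18.3·1.2665) = 90076/185.41 = 485.81 N

486 N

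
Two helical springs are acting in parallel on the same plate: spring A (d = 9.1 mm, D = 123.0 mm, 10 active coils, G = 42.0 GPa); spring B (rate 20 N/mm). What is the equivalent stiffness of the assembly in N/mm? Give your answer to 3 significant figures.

21.9 N/mm

k_A = Gd⁴/(8D³N_a) = (42.0×10³)(9.1⁴)/(8·123.0³·10) = 1.9347 N/mm
Parallel: k_eq = 1.9347 + 20 = 21.935 N/mm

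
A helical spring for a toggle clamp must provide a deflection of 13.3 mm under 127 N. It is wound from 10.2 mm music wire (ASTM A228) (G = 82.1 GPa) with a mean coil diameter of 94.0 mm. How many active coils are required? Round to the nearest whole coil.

Required rate k = F/δ = 127/13.3 = 9.5489 N/mm
N_a = Gd⁴/(8D³k) = (82.1×10³ × 10.2⁴)/(8 × 94.0³ × 9.5489)
    = 8.88677e+08 / 6.34491e+07 = 14.01 → 14 coils

14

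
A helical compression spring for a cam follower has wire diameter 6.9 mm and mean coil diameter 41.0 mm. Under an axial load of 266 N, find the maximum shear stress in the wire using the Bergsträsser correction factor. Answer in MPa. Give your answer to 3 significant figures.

Spring index C = D/d = 41.0/6.9 = 5.9420
K_B = (4C+2)/(4C−3) = 25.768/20.768 = 1.2408
τ₀ = 8FD/(πd³) = 8·266·41.0/(π·6.9³) = 87248/1032 = 84.539 MPa
τ_max = K·τ₀ = 1.2408 × 84.539 = 104.89 MPa

105 MPa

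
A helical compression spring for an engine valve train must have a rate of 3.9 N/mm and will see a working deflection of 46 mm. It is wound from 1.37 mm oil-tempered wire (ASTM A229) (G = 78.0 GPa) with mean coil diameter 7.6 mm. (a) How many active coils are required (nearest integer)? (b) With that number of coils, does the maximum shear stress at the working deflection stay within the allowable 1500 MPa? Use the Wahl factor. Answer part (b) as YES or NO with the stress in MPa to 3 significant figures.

N_a = Gd⁴/(8D³k) = (78.0×10³)(1.37⁴)/(8·7.6³·3.9) = 20.06 → N_a = 20
Actual rate k = Gd⁴/(8D³·20) = 3.9122 N/mm
Working load F = kδ = 3.9122·46 = 179.96 N
C = 7.6/1.37 = 5.5474; K_W = (4C−1)/(4C−4)+0.615/C = 1.2758
τ_max = K_W·8FD/(πd³) = 1.2758·1354.5 = 1728 MPa
τ_max > 1500 MPa → exceeds allowable

(a) 20 coils; (b) NO, τ_max = 1730 MPa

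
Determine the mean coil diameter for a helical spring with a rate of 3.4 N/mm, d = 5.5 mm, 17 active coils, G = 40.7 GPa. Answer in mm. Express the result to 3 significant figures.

D = (Gd⁴/(8N_a·k))^(1/3) = (40.7×10³·5.5⁴/(8·17·3.4))^(1/3)
  = (80542.9)^(1/3) = 43.1859 mm

43.2 mm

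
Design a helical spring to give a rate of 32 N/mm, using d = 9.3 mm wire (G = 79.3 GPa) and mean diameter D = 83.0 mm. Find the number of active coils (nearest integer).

4

N_a = Gd⁴/(8D³k) = (79.3×10³ × 9.3⁴)/(8 × 83.0³ × 32)
    = 5.93205e+08 / 1.46377e+08 = 4.053 → 4 coils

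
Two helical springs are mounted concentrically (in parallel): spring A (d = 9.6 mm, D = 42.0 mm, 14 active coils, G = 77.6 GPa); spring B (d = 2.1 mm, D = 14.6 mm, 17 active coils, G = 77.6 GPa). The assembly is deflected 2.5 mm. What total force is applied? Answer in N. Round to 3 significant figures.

k_A = Gd⁴/(8D³N_a) = (77.6×10³)(9.6⁴)/(8·42.0³·14) = 79.429 N/mm
k_B = Gd⁴/(8D³N_a) = (77.6×10³)(2.1⁴)/(8·14.6³·17) = 3.5657 N/mm
Parallel: k_eq = 79.429 + 3.5657 = 82.995 N/mm
F = k_eq·δ = 82.995·2.5 = 207.49 N

207 N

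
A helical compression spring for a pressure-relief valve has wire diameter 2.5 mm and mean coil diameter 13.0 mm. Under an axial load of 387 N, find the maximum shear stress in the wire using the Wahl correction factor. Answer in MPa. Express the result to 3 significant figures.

1060 MPa

Spring index C = D/d = 13.0/2.5 = 5.2000
K_W = (4C−1)/(4C−4) + 0.615/C = 19.800/16.800 + 0.1183 = 1.2968
τ₀ = 8FD/(πd³) = 8·387·13.0/(π·2.5³) = 40248/49.087 = 819.93 MPa
τ_max = K·τ₀ = 1.2968 × 819.93 = 1063.3 MPa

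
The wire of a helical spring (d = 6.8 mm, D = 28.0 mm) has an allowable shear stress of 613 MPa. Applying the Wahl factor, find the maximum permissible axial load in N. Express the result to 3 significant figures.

1940 N

C = D/d = 28.0/6.8 = 4.1176
K_W = (4C−1)/(4C−4) + 0.615/C = 15.471/12.471 + 0.1494 = 1.3899
τ_max = K·8FD/(πd³) → F_max = τ_allow·πd³/(8DK)
F_max = 613·π·6.8³/(8·28.0·1.3899) = 6.0553e+05/311.34 = 1944.9 N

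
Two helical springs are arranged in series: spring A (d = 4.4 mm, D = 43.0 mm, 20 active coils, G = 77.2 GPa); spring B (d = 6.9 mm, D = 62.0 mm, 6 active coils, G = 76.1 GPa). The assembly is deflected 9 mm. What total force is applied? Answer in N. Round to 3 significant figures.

17.8 N

k_A = Gd⁴/(8D³N_a) = (77.2×10³)(4.4⁴)/(8·43.0³·20) = 2.2746 N/mm
k_B = Gd⁴/(8D³N_a) = (76.1×10³)(6.9⁴)/(8·62.0³·6) = 15.079 N/mm
Series: 1/k_eq = 1/2.2746 + 1/15.079 = 0.50596; k_eq = 1.9764 N/mm
F = k_eq·δ = 1.9764·9 = 17.788 N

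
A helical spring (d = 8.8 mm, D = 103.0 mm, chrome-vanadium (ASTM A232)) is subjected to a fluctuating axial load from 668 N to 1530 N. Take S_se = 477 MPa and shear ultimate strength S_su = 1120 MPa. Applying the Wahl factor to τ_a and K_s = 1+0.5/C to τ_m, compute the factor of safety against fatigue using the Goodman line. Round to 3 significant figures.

1.28

C = D/d = 103.0/8.8 = 11.7045; K_W = (4C−1)/(4C−4)+0.615/C = 1.1226; K_s = 1+0.5/C = 1.0427
F_a = (F_max−F_min)/2 = 431 N; F_m = (F_max+F_min)/2 = 1099 N
τ_a = K_W·8F_aD/(πd³) = 1.1226 × 165.88 = 186.22 MPa
τ_m = K_s·8F_mD/(πd³) = 1.0427 × 422.99 = 441.06 MPa
Goodman: 1/n_f = τ_a/S_se + τ_m/S_su = 186.22/477 + 441.06/1120 = 0.39041 + 0.39380 = 0.78421
n_f = 1/0.78421 = 1.275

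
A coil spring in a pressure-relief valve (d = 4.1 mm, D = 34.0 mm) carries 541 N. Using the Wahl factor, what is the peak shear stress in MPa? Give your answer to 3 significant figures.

Spring index C = D/d = 34.0/4.1 = 8.2927
K_W = (4C−1)/(4C−4) + 0.615/C = 32.171/29.171 + 0.0742 = 1.1770
τ₀ = 8FD/(πd³) = 8·541·34.0/(π·4.1³) = 147152/216.52 = 679.62 MPa
τ_max = K·τ₀ = 1.1770 × 679.62 = 799.91 MPa

800 MPa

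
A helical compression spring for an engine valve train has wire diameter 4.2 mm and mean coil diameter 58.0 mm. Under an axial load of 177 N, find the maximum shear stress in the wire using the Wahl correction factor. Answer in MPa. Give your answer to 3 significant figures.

389 MPa

Spring index C = D/d = 58.0/4.2 = 13.8095
K_W = (4C−1)/(4C−4) + 0.615/C = 54.238/51.238 + 0.0445 = 1.1031
τ₀ = 8FD/(πd³) = 8·177·58.0/(π·4.2³) = 82128/232.75 = 352.85 MPa
τ_max = K·τ₀ = 1.1031 × 352.85 = 389.23 MPa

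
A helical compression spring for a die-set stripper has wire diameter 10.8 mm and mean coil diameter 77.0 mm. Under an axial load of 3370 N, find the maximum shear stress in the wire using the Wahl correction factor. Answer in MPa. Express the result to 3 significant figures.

Spring index C = D/d = 77.0/10.8 = 7.1296
K_W = (4C−1)/(4C−4) + 0.615/C = 27.519/24.519 + 0.0863 = 1.2086
τ₀ = 8FD/(πd³) = 8·3370·77.0/(π·10.8³) = 2.07592e+06/3957.5 = 524.55 MPa
τ_max = K·τ₀ = 1.2086 × 524.55 = 633.98 MPa

634 MPa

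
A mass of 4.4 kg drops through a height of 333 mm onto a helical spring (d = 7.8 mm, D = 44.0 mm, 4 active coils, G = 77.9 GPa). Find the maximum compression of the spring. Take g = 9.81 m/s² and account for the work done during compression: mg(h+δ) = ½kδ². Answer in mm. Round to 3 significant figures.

k = Gd⁴/(8D³N_a) = (77.9×10³)(7.8⁴)/(8·44.0³·4) = 105.78 N/mm
W = mg = 4.4 × 9.81 = 43.164 N
½kδ² − Wδ − Wh = 0 → δ = (W + √(W² + 2kWh))/k
δ = (43.164 + √(1863.1 + 3.04091e+06))/105.78 = (43.164 + 1744.4)/105.78 = 16.898 mm

16.9 mm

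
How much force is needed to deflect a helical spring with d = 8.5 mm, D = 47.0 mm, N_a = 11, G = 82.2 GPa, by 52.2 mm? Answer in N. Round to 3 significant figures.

k = Gd⁴/(8D³N_a) = (82.2×10³)(8.5⁴)/(8·47.0³·11) = 46.965 N/mm
F = k·δ = 46.965 × 52.2 = 2451.6 N

2450 N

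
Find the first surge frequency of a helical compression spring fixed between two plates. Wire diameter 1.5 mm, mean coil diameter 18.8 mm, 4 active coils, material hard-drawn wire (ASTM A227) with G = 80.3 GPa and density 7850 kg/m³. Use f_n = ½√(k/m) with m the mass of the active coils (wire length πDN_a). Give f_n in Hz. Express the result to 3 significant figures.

k = Gd⁴/(8D³N_a) = (80.3×10³)(1.5⁴)/(8·18.8³·4) = 1.9119 N/mm = 1911.9 N/m
Wire length L = πDN_a = π·18.8·4 = 236.25 mm
m = ρ·(πd²/4)·L = 7850 × 1.7671×10⁻⁶ m² × 0.23625 m = 0.0032773 kg
f_n = ½√(k/m) = 0.5·√(1911.9/0.0032773) = 0.5·√(5.8337e+05) = 381.89 Hz

382 Hz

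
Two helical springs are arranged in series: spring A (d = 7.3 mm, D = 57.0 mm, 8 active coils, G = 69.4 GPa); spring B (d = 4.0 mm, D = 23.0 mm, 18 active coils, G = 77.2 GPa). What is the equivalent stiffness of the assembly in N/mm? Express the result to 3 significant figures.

6.72 N/mm

k_A = Gd⁴/(8D³N_a) = (69.4×10³)(7.3⁴)/(8·57.0³·8) = 16.628 N/mm
k_B = Gd⁴/(8D³N_a) = (77.2×10³)(4.0⁴)/(8·23.0³·18) = 11.28 N/mm
Series: 1/k_eq = 1/16.628 + 1/11.28 = 0.14879; k_eq = 6.7209 N/mm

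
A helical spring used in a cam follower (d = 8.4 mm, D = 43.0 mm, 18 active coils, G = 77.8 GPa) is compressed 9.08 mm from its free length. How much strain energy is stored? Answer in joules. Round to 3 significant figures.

1.39 J

k = Gd⁴/(8D³N_a) = (77.8×10³)(8.4⁴)/(8·43.0³·18) = 33.832 N/mm
U = ½kδ² = 0.5 × 33.832 × 9.08² = 1394.7 N·mm = 1.3947 J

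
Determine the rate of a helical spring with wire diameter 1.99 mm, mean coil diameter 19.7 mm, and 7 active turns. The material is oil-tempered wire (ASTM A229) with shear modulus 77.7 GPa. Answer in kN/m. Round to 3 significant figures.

2.85 kN/m

k = Gd⁴/(8D³N_a) = (77.7×10³ × 1.99⁴) / (8 × 19.7³ × 7)
  = 1.21852e+06 / 428141 = 2.8461 N/mm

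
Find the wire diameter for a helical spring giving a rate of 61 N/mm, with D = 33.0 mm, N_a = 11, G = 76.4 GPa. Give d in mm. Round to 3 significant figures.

d = (8D³N_a·k / G)^(1/4) = (8·33.0³·11·61 / (76.4×10³))^0.25
  = (2525)^0.25 = 7.0887 mm

7.09 mm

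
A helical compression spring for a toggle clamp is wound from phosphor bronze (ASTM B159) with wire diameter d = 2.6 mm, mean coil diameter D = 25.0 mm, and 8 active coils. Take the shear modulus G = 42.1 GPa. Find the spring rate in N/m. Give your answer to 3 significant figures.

k = Gd⁴/(8D³N_a) = (42.1×10³ × 2.6⁴) / (8 × 25.0³ × 8)
  = 1.92387e+06 / 1e+06 = 1.9239 N/mm = 1923.9 N/m

1920 N/m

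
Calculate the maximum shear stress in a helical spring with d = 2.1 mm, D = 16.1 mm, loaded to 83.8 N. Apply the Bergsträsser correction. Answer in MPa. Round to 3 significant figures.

Spring index C = D/d = 16.1/2.1 = 7.6667
K_B = (4C+2)/(4C−3) = 32.667/27.667 = 1.1807
τ₀ = 8FD/(πd³) = 8·83.8·16.1/(π·2.1³) = 10793.4/29.094 = 370.98 MPa
τ_max = K·τ₀ = 1.1807 × 370.98 = 438.03 MPa

438 MPa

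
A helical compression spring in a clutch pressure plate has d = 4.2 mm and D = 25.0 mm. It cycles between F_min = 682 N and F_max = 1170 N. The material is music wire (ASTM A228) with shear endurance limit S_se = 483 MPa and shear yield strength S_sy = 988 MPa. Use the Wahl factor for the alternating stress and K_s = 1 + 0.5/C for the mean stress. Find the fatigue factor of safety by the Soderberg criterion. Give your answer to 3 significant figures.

C = D/d = 25.0/4.2 = 5.9524; K_W = (4C−1)/(4C−4)+0.615/C = 1.2548; K_s = 1+0.5/C = 1.0840
F_a = (F_max−F_min)/2 = 244 N; F_m = (F_max+F_min)/2 = 926 N
τ_a = K_W·8F_aD/(πd³) = 1.2548 × 209.66 = 263.08 MPa
τ_m = K_s·8F_mD/(πd³) = 1.0840 × 795.69 = 862.53 MPa
Soderberg: 1/n_f = τ_a/S_se + τ_m/S_sy = 263.08/483 + 862.53/988 = 0.54467 + 0.87300 = 1.4177
n_f = 1/1.4177 = 0.7054

0.705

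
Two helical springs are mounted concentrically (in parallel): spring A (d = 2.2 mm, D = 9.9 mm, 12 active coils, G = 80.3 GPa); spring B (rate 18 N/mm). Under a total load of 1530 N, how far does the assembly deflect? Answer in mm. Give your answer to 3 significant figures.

k_A = Gd⁴/(8D³N_a) = (80.3×10³)(2.2⁴)/(8·9.9³·12) = 20.194 N/mm
Parallel: k_eq = 20.194 + 18 = 38.194 N/mm
δ = F/k_eq = 1530/38.194 = 40.058 mm

40.1 mm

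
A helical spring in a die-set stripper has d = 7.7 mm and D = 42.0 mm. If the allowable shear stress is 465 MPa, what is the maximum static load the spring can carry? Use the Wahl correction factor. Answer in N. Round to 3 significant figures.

C = D/d = 42.0/7.7 = 5.4545
K_W = (4C−1)/(4C−4) + 0.615/C = 20.818/17.818 + 0.1128 = 1.2811
τ_max = K·8FD/(πd³) → F_max = τ_allow·πd³/(8DK)
F_max = 465·π·7.7³/(8·42.0·1.2811) = 6.6692e+05/430.46 = 1549.3 N

1550 N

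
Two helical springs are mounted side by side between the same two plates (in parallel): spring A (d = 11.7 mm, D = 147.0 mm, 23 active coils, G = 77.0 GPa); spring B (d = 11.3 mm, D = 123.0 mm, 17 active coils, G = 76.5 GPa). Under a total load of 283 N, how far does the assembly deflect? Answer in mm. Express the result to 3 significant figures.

38.3 mm

k_A = Gd⁴/(8D³N_a) = (77.0×10³)(11.7⁴)/(8·147.0³·23) = 2.4687 N/mm
k_B = Gd⁴/(8D³N_a) = (76.5×10³)(11.3⁴)/(8·123.0³·17) = 4.9286 N/mm
Parallel: k_eq = 2.4687 + 4.9286 = 7.3972 N/mm
δ = F/k_eq = 283/7.3972 = 38.257 mm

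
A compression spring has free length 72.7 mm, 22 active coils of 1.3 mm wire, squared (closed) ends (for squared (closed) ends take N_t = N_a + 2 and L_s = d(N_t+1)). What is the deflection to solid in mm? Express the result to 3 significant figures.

40.2 mm

N_t = 24; L_s = 1.3·25 = 32.5 mm
δ_solid = L₀ − L_s = 72.7 − 32.5 = 40.2 mm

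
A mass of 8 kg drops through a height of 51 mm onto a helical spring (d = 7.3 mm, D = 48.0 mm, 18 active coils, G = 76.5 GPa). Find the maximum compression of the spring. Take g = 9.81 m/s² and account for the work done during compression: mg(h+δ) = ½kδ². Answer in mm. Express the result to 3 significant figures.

k = Gd⁴/(8D³N_a) = (76.5×10³)(7.3⁴)/(8·48.0³·18) = 13.642 N/mm
W = mg = 8 × 9.81 = 78.48 N
½kδ² − Wδ − Wh = 0 → δ = (W + √(W² + 2kWh))/k
δ = (78.48 + √(6159.1 + 109201))/13.642 = (78.48 + 339.65)/13.642 = 30.651 mm

30.7 mm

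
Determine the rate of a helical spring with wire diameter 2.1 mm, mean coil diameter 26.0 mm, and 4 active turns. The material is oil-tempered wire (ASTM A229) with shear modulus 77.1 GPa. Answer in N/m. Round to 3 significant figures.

k = Gd⁴/(8D³N_a) = (77.1×10³ × 2.1⁴) / (8 × 26.0³ × 4)
  = 1.49945e+06 / 562432 = 2.666 N/mm = 2666 N/m

2670 N/m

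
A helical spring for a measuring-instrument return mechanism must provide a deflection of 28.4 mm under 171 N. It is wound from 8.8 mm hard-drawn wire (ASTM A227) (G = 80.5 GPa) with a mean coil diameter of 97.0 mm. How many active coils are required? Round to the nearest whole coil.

Required rate k = F/δ = 171/28.4 = 6.0211 N/mm
N_a = Gd⁴/(8D³k) = (80.5×10³ × 8.8⁴)/(8 × 97.0³ × 6.0211)
    = 4.82755e+08 / 4.39626e+07 = 10.98 → 11 coils

11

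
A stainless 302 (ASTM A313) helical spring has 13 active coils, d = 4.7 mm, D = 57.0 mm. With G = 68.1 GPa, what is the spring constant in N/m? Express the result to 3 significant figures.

1730 N/m

k = Gd⁴/(8D³N_a) = (68.1×10³ × 4.7⁴) / (8 × 57.0³ × 13)
  = 3.32306e+07 / 1.92601e+07 = 1.7254 N/mm = 1725.4 N/m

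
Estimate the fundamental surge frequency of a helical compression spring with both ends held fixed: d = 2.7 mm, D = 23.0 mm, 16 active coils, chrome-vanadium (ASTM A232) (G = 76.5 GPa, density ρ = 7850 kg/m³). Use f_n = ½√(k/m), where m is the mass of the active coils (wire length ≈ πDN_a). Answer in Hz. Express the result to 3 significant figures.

k = Gd⁴/(8D³N_a) = (76.5×10³)(2.7⁴)/(8·23.0³·16) = 2.6105 N/mm = 2610.5 N/m
Wire length L = πDN_a = π·23.0·16 = 1156.1 mm
m = ρ·(πd²/4)·L = 7850 × 5.7256×10⁻⁶ m² × 1.1561 m = 0.051962 kg
f_n = ½√(k/m) = 0.5·√(2610.5/0.051962) = 0.5·√(50239) = 112.07 Hz

112 Hz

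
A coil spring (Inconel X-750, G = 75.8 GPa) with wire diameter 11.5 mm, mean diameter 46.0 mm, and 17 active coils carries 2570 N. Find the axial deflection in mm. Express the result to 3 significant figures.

k = Gd⁴/(8D³N_a) = (75.8×10³)(11.5⁴)/(8·46.0³·17) = 100.15 N/mm
δ = F/k = 2570 / 100.15 = 25.662 mm

25.7 mm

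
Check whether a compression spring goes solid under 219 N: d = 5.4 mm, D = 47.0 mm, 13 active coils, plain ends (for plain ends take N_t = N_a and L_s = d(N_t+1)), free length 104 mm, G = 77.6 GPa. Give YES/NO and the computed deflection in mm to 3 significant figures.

YES, δ = 35.8 mm

k = Gd⁴/(8D³N_a) = (77.6×10³)(5.4⁴)/(8·47.0³·13) = 6.111 N/mm
N_t = 13; L_s = 5.4·14 = 75.6 mm; δ_solid = L₀ − L_s = 104 − 75.6 = 28.4 mm
δ = F/k = 219/6.111 = 35.837 mm
δ ≥ δ_solid → spring goes solid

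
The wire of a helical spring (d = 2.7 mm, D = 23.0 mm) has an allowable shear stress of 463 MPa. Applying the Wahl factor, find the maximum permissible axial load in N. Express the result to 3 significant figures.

C = D/d = 23.0/2.7 = 8.5185
K_W = (4C−1)/(4C−4) + 0.615/C = 33.074/30.074 + 0.0722 = 1.1719
τ_max = K·8FD/(πd³) → F_max = τ_allow·πd³/(8DK)
F_max = 463·π·2.7³/(8·23.0·1.1719) = 28630/215.64 = 132.77 N

133 N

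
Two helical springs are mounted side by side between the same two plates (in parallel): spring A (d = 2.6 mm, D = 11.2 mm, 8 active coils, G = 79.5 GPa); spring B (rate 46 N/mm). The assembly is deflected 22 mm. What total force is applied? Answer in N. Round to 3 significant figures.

1900 N

k_A = Gd⁴/(8D³N_a) = (79.5×10³)(2.6⁴)/(8·11.2³·8) = 40.404 N/mm
Parallel: k_eq = 40.404 + 46 = 86.404 N/mm
F = k_eq·δ = 86.404·22 = 1900.9 N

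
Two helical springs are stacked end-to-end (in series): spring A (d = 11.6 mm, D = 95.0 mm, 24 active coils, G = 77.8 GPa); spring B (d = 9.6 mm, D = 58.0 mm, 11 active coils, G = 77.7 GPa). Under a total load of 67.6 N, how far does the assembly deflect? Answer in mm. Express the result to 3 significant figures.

k_A = Gd⁴/(8D³N_a) = (77.8×10³)(11.6⁴)/(8·95.0³·24) = 8.5574 N/mm
k_B = Gd⁴/(8D³N_a) = (77.7×10³)(9.6⁴)/(8·58.0³·11) = 38.436 N/mm
Series: 1/k_eq = 1/8.5574 + 1/38.436 = 0.14288; k_eq = 6.9991 N/mm
δ = F/k_eq = 67.6/6.9991 = 9.6584 mm

9.66 mm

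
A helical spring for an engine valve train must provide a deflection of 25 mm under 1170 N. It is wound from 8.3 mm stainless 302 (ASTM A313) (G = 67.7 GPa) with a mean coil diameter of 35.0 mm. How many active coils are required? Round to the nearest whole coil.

Required rate k = F/δ = 1170/25 = 46.8 N/mm
N_a = Gd⁴/(8D³k) = (67.7×10³ × 8.3⁴)/(8 × 35.0³ × 46.8)
    = 3.21293e+08 / 1.60524e+07 = 20.02 → 20 coils

20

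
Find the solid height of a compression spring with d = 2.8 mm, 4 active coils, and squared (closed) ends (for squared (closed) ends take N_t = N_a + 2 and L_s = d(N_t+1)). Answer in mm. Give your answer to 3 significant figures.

19.6 mm

squared (closed) ends: N_t = N_a + 2 = 4 + 2 = 6
L_s = d·(N_t+1) = 2.8 × 7 = 19.6 mm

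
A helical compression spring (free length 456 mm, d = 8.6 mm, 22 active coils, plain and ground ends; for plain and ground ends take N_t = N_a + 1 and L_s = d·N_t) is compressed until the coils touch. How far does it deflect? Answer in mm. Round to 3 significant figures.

258 mm

N_t = 23; L_s = 8.6·23 = 197.8 mm
δ_solid = L₀ − L_s = 456 − 197.8 = 258.2 mm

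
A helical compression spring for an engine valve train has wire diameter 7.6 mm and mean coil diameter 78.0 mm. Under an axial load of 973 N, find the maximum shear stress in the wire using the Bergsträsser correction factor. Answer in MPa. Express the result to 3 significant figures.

Spring index C = D/d = 78.0/7.6 = 10.2632
K_B = (4C+2)/(4C−3) = 43.053/38.053 = 1.1314
τ₀ = 8FD/(πd³) = 8·973·78.0/(π·7.6³) = 607152/1379.1 = 440.26 MPa
τ_max = K·τ₀ = 1.1314 × 440.26 = 498.11 MPa

498 MPa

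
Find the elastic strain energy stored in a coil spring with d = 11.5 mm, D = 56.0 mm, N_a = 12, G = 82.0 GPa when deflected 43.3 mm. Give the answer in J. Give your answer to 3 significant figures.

k = Gd⁴/(8D³N_a) = (82.0×10³)(11.5⁴)/(8·56.0³·12) = 85.069 N/mm
U = ½kδ² = 0.5 × 85.069 × 43.3² = 79747 N·mm = 79.747 J

79.7 J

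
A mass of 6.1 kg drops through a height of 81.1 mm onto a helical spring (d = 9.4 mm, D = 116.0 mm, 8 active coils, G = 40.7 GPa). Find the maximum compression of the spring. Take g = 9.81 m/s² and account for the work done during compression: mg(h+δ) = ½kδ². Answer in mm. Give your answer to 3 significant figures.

k = Gd⁴/(8D³N_a) = (40.7×10³)(9.4⁴)/(8·116.0³·8) = 3.1809 N/mm
W = mg = 6.1 × 9.81 = 59.841 N
½kδ² − Wδ − Wh = 0 → δ = (W + √(W² + 2kWh))/k
δ = (59.841 + √(3580.9 + 30874.6))/3.1809 = (59.841 + 185.62)/3.1809 = 77.167 mm

77.2 mm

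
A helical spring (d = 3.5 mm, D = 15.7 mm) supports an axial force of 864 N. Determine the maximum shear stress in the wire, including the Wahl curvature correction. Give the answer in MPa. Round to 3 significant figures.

1090 MPa

Spring index C = D/d = 15.7/3.5 = 4.4857
K_W = (4C−1)/(4C−4) + 0.615/C = 16.943/13.943 + 0.1371 = 1.3523
τ₀ = 8FD/(πd³) = 8·864·15.7/(π·3.5³) = 108518/134.7 = 805.66 MPa
τ_max = K·τ₀ = 1.3523 × 805.66 = 1089.5 MPa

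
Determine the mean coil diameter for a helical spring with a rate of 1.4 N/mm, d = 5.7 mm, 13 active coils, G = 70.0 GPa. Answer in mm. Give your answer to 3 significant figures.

79.8 mm

D = (Gd⁴/(8N_a·k))^(1/3) = (70.0×10³·5.7⁴/(8·13·1.4))^(1/3)
  = (507500)^(1/3) = 79.7649 mm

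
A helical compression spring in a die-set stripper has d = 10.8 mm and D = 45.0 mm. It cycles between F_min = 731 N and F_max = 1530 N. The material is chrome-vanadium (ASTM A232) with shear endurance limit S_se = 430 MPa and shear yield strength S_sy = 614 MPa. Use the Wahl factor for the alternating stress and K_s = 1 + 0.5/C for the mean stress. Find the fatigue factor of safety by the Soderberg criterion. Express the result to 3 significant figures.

C = D/d = 45.0/10.8 = 4.1667; K_W = (4C−1)/(4C−4)+0.615/C = 1.3844; K_s = 1+0.5/C = 1.1200
F_a = (F_max−F_min)/2 = 399.5 N; F_m = (F_max+F_min)/2 = 1130.5 N
τ_a = K_W·8F_aD/(πd³) = 1.3844 × 36.341 = 50.312 MPa
τ_m = K_s·8F_mD/(πd³) = 1.1200 × 102.84 = 115.18 MPa
Soderberg: 1/n_f = τ_a/S_se + τ_m/S_sy = 50.312/430 + 115.18/614 = 0.11701 + 0.18759 = 0.30459
n_f = 1/0.30459 = 3.283

3.28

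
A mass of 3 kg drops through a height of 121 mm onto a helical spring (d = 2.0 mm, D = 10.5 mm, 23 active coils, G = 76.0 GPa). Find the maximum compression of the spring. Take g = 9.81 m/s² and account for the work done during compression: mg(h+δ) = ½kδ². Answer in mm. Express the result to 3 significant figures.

k = Gd⁴/(8D³N_a) = (76.0×10³)(2.0⁴)/(8·10.5³·23) = 5.7088 N/mm
W = mg = 3 × 9.81 = 29.43 N
½kδ² − Wδ − Wh = 0 → δ = (W + √(W² + 2kWh))/k
δ = (29.43 + √(866.12 + 40658.7))/5.7088 = (29.43 + 203.78)/5.7088 = 40.85 mm

40.9 mm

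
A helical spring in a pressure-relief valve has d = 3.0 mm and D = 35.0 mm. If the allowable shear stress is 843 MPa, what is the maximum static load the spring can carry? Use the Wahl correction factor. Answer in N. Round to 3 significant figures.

C = D/d = 35.0/3.0 = 11.6667
K_W = (4C−1)/(4C−4) + 0.615/C = 45.667/42.667 + 0.0527 = 1.1230
τ_max = K·8FD/(πd³) → F_max = τ_allow·πd³/(8DK)
F_max = 843·π·3.0³/(8·35.0·1.1230) = 71506/314.45 = 227.4 N

227 N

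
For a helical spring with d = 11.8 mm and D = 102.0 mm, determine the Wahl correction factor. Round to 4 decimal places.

1.1693

C = D/d = 102.0/11.8 = 8.6441
K_W = (4C−1)/(4C−4) + 0.615/C = 33.576/30.576 + 0.0711 = 1.1693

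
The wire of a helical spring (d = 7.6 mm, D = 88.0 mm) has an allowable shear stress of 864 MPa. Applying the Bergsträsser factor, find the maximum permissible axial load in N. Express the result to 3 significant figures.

1520 N

C = D/d = 88.0/7.6 = 11.5789
K_B = (4C+2)/(4C−3) = 48.316/43.316 = 1.1154
τ_max = K·8FD/(πd³) → F_max = τ_allow·πd³/(8DK)
F_max = 864·π·7.6³/(8·88.0·1.1154) = 1.1915e+06/785.26 = 1517.4 N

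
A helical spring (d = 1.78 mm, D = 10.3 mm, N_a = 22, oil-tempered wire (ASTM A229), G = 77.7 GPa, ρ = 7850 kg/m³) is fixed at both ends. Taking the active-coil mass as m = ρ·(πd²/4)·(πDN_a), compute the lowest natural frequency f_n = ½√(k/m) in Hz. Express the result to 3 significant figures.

k = Gd⁴/(8D³N_a) = (77.7×10³)(1.78⁴)/(8·10.3³·22) = 4.0558 N/mm = 4055.8 N/m
Wire length L = πDN_a = π·10.3·22 = 711.88 mm
m = ρ·(πd²/4)·L = 7850 × 2.4885×10⁻⁶ m² × 0.71188 m = 0.013906 kg
f_n = ½√(k/m) = 0.5·√(4055.8/0.013906) = 0.5·√(2.9165e+05) = 270.02 Hz

270 Hz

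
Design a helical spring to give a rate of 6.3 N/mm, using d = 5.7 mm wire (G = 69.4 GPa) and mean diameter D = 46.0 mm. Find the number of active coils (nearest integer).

N_a = Gd⁴/(8D³k) = (69.4×10³ × 5.7⁴)/(8 × 46.0³ × 6.3)
    = 7.32586e+07 / 4.90573e+06 = 14.93 → 15 coils

15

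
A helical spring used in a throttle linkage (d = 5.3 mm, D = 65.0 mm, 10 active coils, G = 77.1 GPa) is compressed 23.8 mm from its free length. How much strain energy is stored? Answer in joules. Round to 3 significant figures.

0.784 J

k = Gd⁴/(8D³N_a) = (77.1×10³)(5.3⁴)/(8·65.0³·10) = 2.769 N/mm
U = ½kδ² = 0.5 × 2.769 × 23.8² = 784.24 N·mm = 0.78424 J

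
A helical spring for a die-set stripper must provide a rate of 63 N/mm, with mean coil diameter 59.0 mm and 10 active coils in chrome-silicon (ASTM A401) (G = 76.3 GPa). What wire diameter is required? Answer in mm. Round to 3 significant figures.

10.8 mm

d = (8D³N_a·k / G)^(1/4) = (8·59.0³·10·63 / (76.3×10³))^0.25
  = (13566)^0.25 = 10.7923 mm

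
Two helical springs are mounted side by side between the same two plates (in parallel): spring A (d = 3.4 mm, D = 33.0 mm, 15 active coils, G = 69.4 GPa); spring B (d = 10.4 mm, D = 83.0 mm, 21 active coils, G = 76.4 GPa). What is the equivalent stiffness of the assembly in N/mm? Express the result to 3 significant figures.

k_A = Gd⁴/(8D³N_a) = (69.4×10³)(3.4⁴)/(8·33.0³·15) = 2.1506 N/mm
k_B = Gd⁴/(8D³N_a) = (76.4×10³)(10.4⁴)/(8·83.0³·21) = 9.3043 N/mm
Parallel: k_eq = 2.1506 + 9.3043 = 11.455 N/mm

11.5 N/mm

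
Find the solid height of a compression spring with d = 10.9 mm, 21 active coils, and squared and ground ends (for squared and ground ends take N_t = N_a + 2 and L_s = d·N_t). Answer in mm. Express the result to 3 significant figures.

251 mm

squared and ground ends: N_t = N_a + 2 = 21 + 2 = 23
L_s = d·N_t = 10.9 × 23 = 250.7 mm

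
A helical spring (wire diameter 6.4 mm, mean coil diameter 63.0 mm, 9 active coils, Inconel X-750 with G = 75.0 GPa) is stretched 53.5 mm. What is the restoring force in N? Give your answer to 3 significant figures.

k = Gd⁴/(8D³N_a) = (75.0×10³)(6.4⁴)/(8·63.0³·9) = 6.9892 N/mm
F = k·δ = 6.9892 × 53.5 = 373.92 N

374 N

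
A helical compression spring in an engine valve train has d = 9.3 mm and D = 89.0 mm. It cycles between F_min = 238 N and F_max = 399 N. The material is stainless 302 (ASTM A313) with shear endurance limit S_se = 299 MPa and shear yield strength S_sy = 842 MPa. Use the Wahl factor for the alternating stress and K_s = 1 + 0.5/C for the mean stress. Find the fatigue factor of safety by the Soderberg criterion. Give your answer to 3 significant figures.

5.01

C = D/d = 89.0/9.3 = 9.5699; K_W = (4C−1)/(4C−4)+0.615/C = 1.1518; K_s = 1+0.5/C = 1.0522
F_a = (F_max−F_min)/2 = 80.5 N; F_m = (F_max+F_min)/2 = 318.5 N
τ_a = K_W·8F_aD/(πd³) = 1.1518 × 22.682 = 26.124 MPa
τ_m = K_s·8F_mD/(πd³) = 1.0522 × 89.741 = 94.43 MPa
Soderberg: 1/n_f = τ_a/S_se + τ_m/S_sy = 26.124/299 + 94.43/842 = 0.08737 + 0.11215 = 0.19952
n_f = 1/0.19952 = 5.012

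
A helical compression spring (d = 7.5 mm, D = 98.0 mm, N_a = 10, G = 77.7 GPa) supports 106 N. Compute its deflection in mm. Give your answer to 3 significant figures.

k = Gd⁴/(8D³N_a) = (77.7×10³)(7.5⁴)/(8·98.0³·10) = 3.2651 N/mm
δ = F/k = 106 / 3.2651 = 32.464 mm

32.5 mm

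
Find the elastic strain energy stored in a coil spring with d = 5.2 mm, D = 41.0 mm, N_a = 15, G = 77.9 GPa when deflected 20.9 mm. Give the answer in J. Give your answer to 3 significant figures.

k = Gd⁴/(8D³N_a) = (77.9×10³)(5.2⁴)/(8·41.0³·15) = 6.8868 N/mm
U = ½kδ² = 0.5 × 6.8868 × 20.9² = 1504.1 N·mm = 1.5041 J

1.50 J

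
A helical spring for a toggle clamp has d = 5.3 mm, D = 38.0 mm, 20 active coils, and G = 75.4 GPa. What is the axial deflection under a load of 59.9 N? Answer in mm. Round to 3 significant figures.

8.84 mm

k = Gd⁴/(8D³N_a) = (75.4×10³)(5.3⁴)/(8·38.0³·20) = 6.7765 N/mm
δ = F/k = 59.9 / 6.7765 = 8.8394 mm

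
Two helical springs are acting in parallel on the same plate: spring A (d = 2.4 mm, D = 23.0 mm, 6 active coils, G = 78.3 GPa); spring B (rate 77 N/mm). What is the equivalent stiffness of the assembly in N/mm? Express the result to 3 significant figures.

k_A = Gd⁴/(8D³N_a) = (78.3×10³)(2.4⁴)/(8·23.0³·6) = 4.4482 N/mm
Parallel: k_eq = 4.4482 + 77 = 81.448 N/mm

81.4 N/mm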